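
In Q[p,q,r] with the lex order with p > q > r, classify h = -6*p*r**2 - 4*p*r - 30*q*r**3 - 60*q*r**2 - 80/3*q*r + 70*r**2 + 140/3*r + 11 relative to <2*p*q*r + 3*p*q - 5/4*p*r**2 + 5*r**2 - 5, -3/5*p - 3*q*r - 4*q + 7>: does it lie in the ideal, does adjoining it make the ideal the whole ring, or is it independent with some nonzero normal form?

Adjoining -6*p*r**2 - 4*p*r - 30*q*r**3 - 60*q*r**2 - 80/3*q*r + 70*r**2 + 140/3*r + 11 makes the ideal the whole ring: the system is inconsistent.

First compute the reduced Gröbner basis of I by Buchberger's algorithm.
f_1 = 2*p*q*r + 3*p*q - 5/4*p*r**2 + 5*r**2 - 5, LT = p*q*r.
f_2 = -3/5*p - 3*q*r - 4*q + 7, LT = p.

S(f_1,f_2): lcm = p*q*r. S = 3/2*p*q - 5/8*p*r**2 - 5*q**2*r**2 - 20/3*q**2*r + 35/3*q*r + 5/2*r**2 - 5/2.
  leading term p*q: subtract (-5/2*q)·f_2 from 3/2*p*q - 5/8*p*r**2 - 5*q**2*r**2 - 20/3*q**2*r + 35/3*q*r + 5/2*r**2 - 5/2 → -5/8*p*r**2 - 5*q**2*r**2 - 85/6*q**2*r - 10*q**2 + 35/3*q*r + 35/2*q + 5/2*r**2 - 5/2
  leading term p*r**2: subtract (25/24*r**2)·f_2 from -5/8*p*r**2 - 5*q**2*r**2 - 85/6*q**2*r - 10*q**2 + 35/3*q*r + 35/2*q + 5/2*r**2 - 5/2 → -5*q**2*r**2 - 85/6*q**2*r - 10*q**2 + 25/8*q*r**3 + 25/6*q*r**2 + 35/3*q*r + 35/2*q - 115/24*r**2 - 5/2
  leading term q**2*r**2: no divisor's leading term divides it; move -5*q**2*r**2 to the remainder.
  leading term q**2*r: no divisor's leading term divides it; move -85/6*q**2*r to the remainder.
  leading term q**2: no divisor's leading term divides it; move -10*q**2 to the remainder.
  leading term q*r**3: no divisor's leading term divides it; move 25/8*q*r**3 to the remainder.
  leading term q*r**2: no divisor's leading term divides it; move 25/6*q*r**2 to the remainder.
  leading term q*r: no divisor's leading term divides it; move 35/3*q*r to the remainder.
  leading term q: no divisor's leading term divides it; move 35/2*q to the remainder.
  leading term r**2: no divisor's leading term divides it; move -115/24*r**2 to the remainder.
  leading term 1: no divisor's leading term divides it; move -5/2 to the remainder.
  remainder -5*q**2*r**2 - 85/6*q**2*r - 10*q**2 + 25/8*q*r**3 + 25/6*q*r**2 + 35/3*q*r + 35/2*q - 115/24*r**2 - 5/2 ≠ 0; add k_3 = -5*q**2*r**2 - 85/6*q**2*r - 10*q**2 + 25/8*q*r**3 + 25/6*q*r**2 + 35/3*q*r + 35/2*q - 115/24*r**2 - 5/2 to the basis.

The other S-polynomials (S(f_1,k_3), S(f_2,k_3)) all reduce to 0 modulo the current basis, so we have a Gröbner basis.
Inter-reduce: drop elements whose leading term is divisible by another's, tail-reduce, and make monic.
Reduced Gröbner basis: {p + 5*q*r + 20/3*q - 35/3, q**2*r**2 + 17/6*q**2*r + 2*q**2 - 5/8*q*r**3 - 5/6*q*r**2 - 7/3*q*r - 7/2*q + 23/24*r**2 + 1/2}.
Label its elements g_1 = p + 5*q*r + 20/3*q - 35/3, g_2 = q**2*r**2 + 17/6*q**2*r + 2*q**2 - 5/8*q*r**3 - 5/6*q*r**2 - 7/3*q*r - 7/2*q + 23/24*r**2 + 1/2.

Reduce h = -6*p*r**2 - 4*p*r - 30*q*r**3 - 60*q*r**2 - 80/3*q*r + 70*r**2 + 140/3*r + 11 modulo G:
  leading term p*r**2: subtract (-6*r**2)·g_1 from -6*p*r**2 - 4*p*r - 30*q*r**3 - 60*q*r**2 - 80/3*q*r + 70*r**2 + 140/3*r + 11 → -4*p*r - 20*q*r**2 - 80/3*q*r + 140/3*r + 11
  leading term p*r: subtract (-4*r)·g_1 from -4*p*r - 20*q*r**2 - 80/3*q*r + 140/3*r + 11 → 11
  leading term 1: no divisor's leading term divides it; move 11 to the remainder.
  normal form = 11.
The normal form is nonzero, so h ∉ I. Since h minus its normal form lies in I, I + (h) = I + (n) where n = 11; decide whether this ideal is the whole ring.
Here n = 11 is a nonzero constant, hence a unit: 1 ∈ I + (h), the Gröbner basis of I + (h) is {1}, and the enlarged system has no common solution — adjoining h is inconsistent.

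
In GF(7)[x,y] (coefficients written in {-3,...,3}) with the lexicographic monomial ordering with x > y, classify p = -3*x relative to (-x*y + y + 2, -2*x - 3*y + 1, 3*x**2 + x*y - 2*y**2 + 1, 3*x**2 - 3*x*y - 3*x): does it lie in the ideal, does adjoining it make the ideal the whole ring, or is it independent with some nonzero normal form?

-3*x lies in I (it reduces to 0).

First compute the reduced Gröbner basis of I by Buchberger's algorithm.
f_1 = -x*y + y + 2, LT = x*y.
f_2 = -2*x - 3*y + 1, LT = x.
f_3 = 3*x**2 + x*y - 2*y**2 + 1, LT = x**2.
f_4 = 3*x**2 - 3*x*y - 3*x, LT = x**2.

S(f_1,f_2): lcm = x*y. S = 2*y**2 + 3*y - 2.
  reduce S modulo (f_1, f_2, f_3, f_4):
  remainder 2*y**2 + 3*y - 2 ≠ 0; add h_5 = 2*y**2 + 3*y - 2 to the basis.

S(f_1,f_3): lcm = x**2*y. S = 2*x*y**2 - x*y - 2*x + 3*y**3 + 2*y.
  reduce S modulo (f_1, f_2, f_3, f_4, h_5):
  remainder -y - 2 ≠ 0; add h_6 = -y - 2 to the basis.

The other S-polynomials (S(f_1,f_4), S(f_2,f_3), S(f_2,f_4), S(f_3,f_4), S(f_1,h_5), S(f_2,h_5), S(f_3,h_5), S(f_4,h_5), S(f_1,h_6), S(f_2,h_6), S(f_3,h_6), S(f_4,h_6), S(h_5,h_6)) all reduce to 0 modulo the current basis, so we have a Gröbner basis.
Inter-reduce: drop elements whose leading term is divisible by another's, tail-reduce, and make monic.
Reduced Gröbner basis: {x, y + 2}.
Label its elements g_1 = x, g_2 = y + 2.

Reduce p = -3*x modulo G:
  leading term x: subtract (-3)·g_1 from -3*x → 0
  normal form = 0.
Since the normal form is 0, p ∈ I.

The remainder on division by a Gröbner basis is unique — it is the normal form.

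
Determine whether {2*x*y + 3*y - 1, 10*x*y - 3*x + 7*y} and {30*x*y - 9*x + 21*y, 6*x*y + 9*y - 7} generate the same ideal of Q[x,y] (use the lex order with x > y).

No, the ideals differ.

Since reduced Gröbner bases are canonical representatives of ideals under a given ordering, it suffices to compute and compare them.
Buchberger on the first generating set:
f_1 = 2*x*y + 3*y - 1, LT = x*y.
f_2 = 10*x*y - 3*x + 7*y, LT = x*y.

S(f_1,f_2): lcm = x*y. S = 3/10*x + 4/5*y - 1/2.
  leading term x: no divisor's leading term divides it; move 3/10*x to the remainder.
  leading term y: no divisor's leading term divides it; move 4/5*y to the remainder.
  leading term 1: no divisor's leading term divides it; move -1/2 to the remainder.
  remainder 3/10*x + 4/5*y - 1/2 ≠ 0; add g_3 = 3/10*x + 4/5*y - 1/2 to the basis.

S(f_1,g_3): lcm = x*y. S = -8/3*y**2 + 19/6*y - 1/2.
  leading term y**2: no divisor's leading term divides it; move -8/3*y**2 to the remainder.
  leading term y: no divisor's leading term divides it; move 19/6*y to the remainder.
  leading term 1: no divisor's leading term divides it; move -1/2 to the remainder.
  remainder -8/3*y**2 + 19/6*y - 1/2 ≠ 0; add g_4 = -8/3*y**2 + 19/6*y - 1/2 to the basis.

S(f_2,g_3): lcm = x*y. S = -3/10*x - 8/3*y**2 + 71/30*y.
  leading term x: subtract (-1)·g_3 from -3/10*x - 8/3*y**2 + 71/30*y → -8/3*y**2 + 19/6*y - 1/2
  leading term y**2: subtract (1)·g_4 from -8/3*y**2 + 19/6*y - 1/2 → 0
  remainder 0.

S(f_1,g_4): lcm = x*y**2. S = 19/16*x*y - 3/16*x + 3/2*y**2 - 1/2*y.
  leading term x*y: subtract (19/32)·f_1 from 19/16*x*y - 3/16*x + 3/2*y**2 - 1/2*y → -3/16*x + 3/2*y**2 - 73/32*y + 19/32
  leading term x: subtract (-5/8)·g_3 from -3/16*x + 3/2*y**2 - 73/32*y + 19/32 → 3/2*y**2 - 57/32*y + 9/32
  leading term y**2: subtract (-9/16)·g_4 from 3/2*y**2 - 57/32*y + 9/32 → 0
  remainder 0.

S(f_2,g_4): lcm = x*y**2. S = 71/80*x*y - 3/16*x + 7/10*y**2.
  leading term x*y: subtract (71/160)·f_1 from 71/80*x*y - 3/16*x + 7/10*y**2 → -3/16*x + 7/10*y**2 - 213/160*y + 71/160
  leading term x: subtract (-5/8)·g_3 from -3/16*x + 7/10*y**2 - 213/160*y + 71/160 → 7/10*y**2 - 133/160*y + 21/160
  leading term y**2: subtract (-21/80)·g_4 from 7/10*y**2 - 133/160*y + 21/160 → 0
  remainder 0.

S(g_3,g_4): leading monomials are coprime, so the S-polynomial reduces to 0 (Buchberger's first criterion).
Every S-polynomial of the final basis reduces to 0, so we have a Gröbner basis.
Inter-reduce: drop elements whose leading term is divisible by another's, tail-reduce, and make monic.
Reduced Gröbner basis: {x + 8/3*y - 5/3, y**2 - 19/16*y + 3/16}.

Buchberger on the second generating set:
h_1 = 30*x*y - 9*x + 21*y, LT = x*y.
h_2 = 6*x*y + 9*y - 7, LT = x*y.

S(h_1,h_2): lcm = x*y. S = -3/10*x - 4/5*y + 7/6.
  leading term x: no divisor's leading term divides it; move -3/10*x to the remainder.
  leading term y: no divisor's leading term divides it; move -4/5*y to the remainder.
  leading term 1: no divisor's leading term divides it; move 7/6 to the remainder.
  remainder -3/10*x - 4/5*y + 7/6 ≠ 0; add k_3 = -3/10*x - 4/5*y + 7/6 to the basis.

S(h_1,k_3): lcm = x*y. S = -3/10*x - 8/3*y**2 + 413/90*y.
  leading term x: subtract (1)·k_3 from -3/10*x - 8/3*y**2 + 413/90*y → -8/3*y**2 + 97/18*y - 7/6
  leading term y**2: no divisor's leading term divides it; move -8/3*y**2 to the remainder.
  leading term y: no divisor's leading term divides it; move 97/18*y to the remainder.
  leading term 1: no divisor's leading term divides it; move -7/6 to the remainder.
  remainder -8/3*y**2 + 97/18*y - 7/6 ≠ 0; add k_4 = -8/3*y**2 + 97/18*y - 7/6 to the basis.

S(h_2,k_3): lcm = x*y. S = -8/3*y**2 + 97/18*y - 7/6.
  leading term y**2: subtract (1)·k_4 from -8/3*y**2 + 97/18*y - 7/6 → 0
  remainder 0.

S(h_1,k_4): lcm = x*y**2. S = 413/240*x*y - 7/16*x + 7/10*y**2.
  leading term x*y: subtract (413/7200)·h_1 from 413/240*x*y - 7/16*x + 7/10*y**2 → 63/800*x + 7/10*y**2 - 2891/2400*y
  leading term x: subtract (-21/80)·k_3 from 63/800*x + 7/10*y**2 - 2891/2400*y → 7/10*y**2 - 679/480*y + 49/160
  leading term y**2: subtract (-21/80)·k_4 from 7/10*y**2 - 679/480*y + 49/160 → 0
  remainder 0.

S(h_2,k_4): lcm = x*y**2. S = 97/48*x*y - 7/16*x + 3/2*y**2 - 7/6*y.
  leading term x*y: subtract (97/1440)·h_1 from 97/48*x*y - 7/16*x + 3/2*y**2 - 7/6*y → 27/160*x + 3/2*y**2 - 413/160*y
  leading term x: subtract (-9/16)·k_3 from 27/160*x + 3/2*y**2 - 413/160*y → 3/2*y**2 - 97/32*y + 21/32
  leading term y**2: subtract (-9/16)·k_4 from 3/2*y**2 - 97/32*y + 21/32 → 0
  remainder 0.

S(k_3,k_4): leading monomials are coprime, so the S-polynomial reduces to 0 (Buchberger's first criterion).
Every S-polynomial of the final basis reduces to 0, so we have a Gröbner basis.
Inter-reduce: drop elements whose leading term is divisible by another's, tail-reduce, and make monic.
Reduced Gröbner basis: {x + 8/3*y - 35/9, y**2 - 97/48*y + 7/16}.

The bases are distinct; the ideals are different.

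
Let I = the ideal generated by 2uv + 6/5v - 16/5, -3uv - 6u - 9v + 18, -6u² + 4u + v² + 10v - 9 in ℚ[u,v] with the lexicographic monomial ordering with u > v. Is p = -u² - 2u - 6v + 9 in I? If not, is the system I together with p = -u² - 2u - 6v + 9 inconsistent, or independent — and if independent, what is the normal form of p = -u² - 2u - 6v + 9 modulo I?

First compute the reduced Gröbner basis of I by Buchberger's algorithm.
f_1 = 2uv + 6/5v - 16/5, LT = uv.
f_2 = -3uv - 6u - 9v + 18, LT = uv.
f_3 = -6u² + 4u + v² + 10v - 9, LT = u².

S(f_1,f_2): lcm = uv. S = -2u - 12/5v + 22/5.
  leading term u: no divisor's leading term divides it; move -2u to the remainder.
  leading term v: no divisor's leading term divides it; move -12/5v to the remainder.
  leading term 1: no divisor's leading term divides it; move 22/5 to the remainder.
  remainder -2u - 12/5v + 22/5 ≠ 0; add h_4 = -2u - 12/5v + 22/5 to the basis.

S(f_1,f_3): lcm = u²v. S = 19/15uv - 8/5u + ⅙v³ + 5/3v² - 3/2v.
  leading term uv: subtract (19/30)·f_1 from 19/15uv - 8/5u + ⅙v³ + 5/3v² - 3/2v → -8/5u + ⅙v³ + 5/3v² - 113/50v + 152/75
  leading term u: subtract (⅘)·h_4 from -8/5u + ⅙v³ + 5/3v² - 113/50v + 152/75 → ⅙v³ + 5/3v² - 17/50v - 112/75
  leading term v³: no divisor's leading term divides it; move ⅙v³ to the remainder.
  leading term v²: no divisor's leading term divides it; move 5/3v² to the remainder.
  leading term v: no divisor's leading term divides it; move -17/50v to the remainder.
  leading term 1: no divisor's leading term divides it; move -112/75 to the remainder.
  remainder ⅙v³ + 5/3v² - 17/50v - 112/75 ≠ 0; add h_5 = ⅙v³ + 5/3v² - 17/50v - 112/75 to the basis.

S(f_2,f_3): lcm = u²v. S = 2u² + 11/3uv - 6u + ⅙v³ + 5/3v² - 3/2v.
  leading term u²: subtract (-⅓)·f_3 from 2u² + 11/3uv - 6u + ⅙v³ + 5/3v² - 3/2v → 11/3uv - 14/3u + ⅙v³ + 2v² + 11/6v - 3
  leading term uv: subtract (11/6)·f_1 from 11/3uv - 14/3u + ⅙v³ + 2v² + 11/6v - 3 → -14/3u + ⅙v³ + 2v² - 11/30v + 43/15
  leading term u: subtract (7/3)·h_4 from -14/3u + ⅙v³ + 2v² - 11/30v + 43/15 → ⅙v³ + 2v² + 157/30v - 37/5
  leading term v³: subtract (1)·h_5 from ⅙v³ + 2v² + 157/30v - 37/5 → ⅓v² + 418/75v - 443/75
  leading term v²: no divisor's leading term divides it; move ⅓v² to the remainder.
  leading term v: no divisor's leading term divides it; move 418/75v to the remainder.
  leading term 1: no divisor's leading term divides it; move -443/75 to the remainder.
  remainder ⅓v² + 418/75v - 443/75 ≠ 0; add h_6 = ⅓v² + 418/75v - 443/75 to the basis.

S(f_1,h_4): lcm = uv. S = -6/5v² + 14/5v - 8/5.
  leading term v²: subtract (-18/5)·h_6 from -6/5v² + 14/5v - 8/5 → 2858/125v - 2858/125
  leading term v: no divisor's leading term divides it; move 2858/125v to the remainder.
  leading term 1: no divisor's leading term divides it; move -2858/125 to the remainder.
  remainder 2858/125v - 2858/125 ≠ 0; add h_7 = 2858/125v - 2858/125 to the basis.

The other S-polynomials (S(f_2,h_4), S(f_3,h_4), S(f_1,h_5), S(f_2,h_5), S(f_3,h_5), S(h_4,h_5), S(f_1,h_6), S(f_2,h_6), S(f_3,h_6), S(h_4,h_6), S(h_5,h_6), S(f_1,h_7), S(f_2,h_7), S(f_3,h_7), S(h_4,h_7), S(h_5,h_7), S(h_6,h_7)) all reduce to 0 modulo the current basis, so we have a Gröbner basis.
Inter-reduce: drop elements whose leading term is divisible by another's, tail-reduce, and make monic.
Reduced Gröbner basis: {u - 1, v - 1}.
Label its elements g_1 = u - 1, g_2 = v - 1.

Reduce p = -u² - 2u - 6v + 9 modulo G:
  leading term u²: subtract (-u)·g_1 from -u² - 2u - 6v + 9 → -3u - 6v + 9
  leading term u: subtract (-3)·g_1 from -3u - 6v + 9 → -6v + 6
  leading term v: subtract (-6)·g_2 from -6v + 6 → 0
  normal form = 0.
Since the normal form is 0, p ∈ I.

The remainder on division by a Gröbner basis is unique — it is the normal form.

-u² - 2u - 6v + 9 lies in I (it reduces to 0).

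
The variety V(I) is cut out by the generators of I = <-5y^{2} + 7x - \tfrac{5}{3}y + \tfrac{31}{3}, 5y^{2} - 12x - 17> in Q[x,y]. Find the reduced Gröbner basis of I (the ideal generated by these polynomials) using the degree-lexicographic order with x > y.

G = {y^{2} + \tfrac{4}{5}y - \tfrac{1}{5}, x + \tfrac{1}{3}y + \tfrac{4}{3}}

Buchberger's algorithm terminates because the ascending chain of leading-term ideals stabilizes.

f_1 = -5y^{2} + 7x - \tfrac{5}{3}y + \tfrac{31}{3}, LT = y^{2}.
f_2 = 5y^{2} - 12x - 17, LT = y^{2}.

S(f_1,f_2): lcm = y^{2}. S = x + \tfrac{1}{3}y + \tfrac{4}{3}.
  reduce S modulo (f_1, f_2):
  remainder x + \tfrac{1}{3}y + \tfrac{4}{3} ≠ 0; add g_3 = x + \tfrac{1}{3}y + \tfrac{4}{3} to the basis.

The other S-polynomials (S(f_1,g_3), S(f_2,g_3)) all reduce to 0 modulo the current basis, so we have a Gröbner basis.
Inter-reduce: drop elements whose leading term is divisible by another's, tail-reduce, and make monic.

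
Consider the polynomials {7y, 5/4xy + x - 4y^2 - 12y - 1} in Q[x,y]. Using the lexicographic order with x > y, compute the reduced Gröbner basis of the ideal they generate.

G = {x - 1, y}

f_1 = 7y, LT = y.
f_2 = 5/4xy + x - 4y^2 - 12y - 1, LT = xy.

S(f_1,f_2): lcm = xy. S = -4/5x + 16/5y^2 + 48/5y + 4/5.
  leading term x: no divisor's leading term divides it; move -4/5x to the remainder.
  leading term y^2: subtract (16/35y)·f_1 from 16/5y^2 + 48/5y + 4/5 → 48/5y + 4/5
  leading term y: subtract (48/35)·f_1 from 48/5y + 4/5 → 4/5
  leading term 1: no divisor's leading term divides it; move 4/5 to the remainder.
  remainder -4/5x + 4/5 ≠ 0; add g_3 = -4/5x + 4/5 to the basis.

The other S-polynomials (S(f_1,g_3), S(f_2,g_3)) all reduce to 0 modulo the current basis, so we have a Gröbner basis.
Inter-reduce: drop elements whose leading term is divisible by another's, tail-reduce, and make monic.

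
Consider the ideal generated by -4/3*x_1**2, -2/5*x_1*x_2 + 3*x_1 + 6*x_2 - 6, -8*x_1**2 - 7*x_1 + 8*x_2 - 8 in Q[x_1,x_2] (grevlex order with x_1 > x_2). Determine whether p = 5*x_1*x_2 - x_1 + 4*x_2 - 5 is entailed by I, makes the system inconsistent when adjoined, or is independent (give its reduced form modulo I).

Adjoining 5*x_1*x_2 - x_1 + 4*x_2 - 5 makes the ideal the whole ring: the system is inconsistent.

First compute the reduced Gröbner basis of I by Buchberger's algorithm.
f_1 = -4/3*x_1**2, LT = x_1**2.
f_2 = -2/5*x_1*x_2 + 3*x_1 + 6*x_2 - 6, LT = x_1*x_2.
f_3 = -8*x_1**2 - 7*x_1 + 8*x_2 - 8, LT = x_1**2.

S(f_1,f_2): lcm = x_1**2*x_2. S = 15/2*x_1**2 + 15*x_1*x_2 - 15*x_1.
  leading term x_1**2: subtract (-45/8)·f_1 from 15/2*x_1**2 + 15*x_1*x_2 - 15*x_1 → 15*x_1*x_2 - 15*x_1
  leading term x_1*x_2: subtract (-75/2)·f_2 from 15*x_1*x_2 - 15*x_1 → 195/2*x_1 + 225*x_2 - 225
  leading term x_1: no divisor's leading term divides it; move 195/2*x_1 to the remainder.
  leading term x_2: no divisor's leading term divides it; move 225*x_2 to the remainder.
  leading term 1: no divisor's leading term divides it; move -225 to the remainder.
  remainder 195/2*x_1 + 225*x_2 - 225 ≠ 0; add h_4 = 195/2*x_1 + 225*x_2 - 225 to the basis.

S(f_1,f_3): lcm = x_1**2. S = -7/8*x_1 + x_2 - 1.
  leading term x_1: subtract (-7/780)·h_4 from -7/8*x_1 + x_2 - 1 → 157/52*x_2 - 157/52
  leading term x_2: no divisor's leading term divides it; move 157/52*x_2 to the remainder.
  leading term 1: no divisor's leading term divides it; move -157/52 to the remainder.
  remainder 157/52*x_2 - 157/52 ≠ 0; add h_5 = 157/52*x_2 - 157/52 to the basis.

The other S-polynomials (S(f_2,f_3), S(f_1,h_4), S(f_2,h_4), S(f_3,h_4), S(f_1,h_5), S(f_2,h_5), S(f_3,h_5), S(h_4,h_5)) all reduce to 0 modulo the current basis, so we have a Gröbner basis.
Inter-reduce: drop elements whose leading term is divisible by another's, tail-reduce, and make monic.
Reduced Gröbner basis: {x_1, x_2 - 1}.
Label its elements g_1 = x_1, g_2 = x_2 - 1.

Reduce p = 5*x_1*x_2 - x_1 + 4*x_2 - 5 modulo G:
  leading term x_1*x_2: subtract (5*x_2)·g_1 from 5*x_1*x_2 - x_1 + 4*x_2 - 5 → -x_1 + 4*x_2 - 5
  leading term x_1: subtract (-1)·g_1 from -x_1 + 4*x_2 - 5 → 4*x_2 - 5
  leading term x_2: subtract (4)·g_2 from 4*x_2 - 5 → -1
  leading term 1: no divisor's leading term divides it; move -1 to the remainder.
  normal form = -1.
The normal form is nonzero, so p ∉ I. Since p minus its normal form lies in I, I + (p) = I + (r) where r = -1; decide whether this ideal is the whole ring.
Here r = -1 is a nonzero constant, hence a unit: 1 ∈ I + (p), the Gröbner basis of I + (p) is {1}, and the enlarged system has no common solution — adjoining p is inconsistent.

The remainder on division by a Gröbner basis is unique — it is the normal form.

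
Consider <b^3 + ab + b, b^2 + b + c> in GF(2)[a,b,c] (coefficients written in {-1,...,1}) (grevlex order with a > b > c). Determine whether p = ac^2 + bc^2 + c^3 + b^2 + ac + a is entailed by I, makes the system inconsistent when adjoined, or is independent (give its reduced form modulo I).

First compute the reduced Gröbner basis of I by Buchberger's algorithm.
f_1 = b^3 + ab + b, LT = b^3.
f_2 = b^2 + b + c, LT = b^2.

S(f_1,f_2): lcm = b^3. S = ab + b^2 + bc + b.
  leading term ab: no divisor's leading term divides it; move ab to the remainder.
  leading term b^2: subtract (1)·f_2 from b^2 + bc + b → bc + c
  leading term bc: no divisor's leading term divides it; move bc to the remainder.
  leading term c: no divisor's leading term divides it; move c to the remainder.
  remainder ab + bc + c ≠ 0; add h_3 = ab + bc + c to the basis.

S(f_1,h_3): lcm = ab^3. S = b^3c + a^2b + b^2c + ab.
  leading term b^3c: subtract (c)·f_1 from b^3c + a^2b + b^2c + ab → a^2b + abc + b^2c + ab + bc
  leading term a^2b: subtract (a)·h_3 from a^2b + abc + b^2c + ab + bc → b^2c + ab + ac + bc
  leading term b^2c: subtract (c)·f_2 from b^2c + ab + ac + bc → ab + ac + c^2
  leading term ab: subtract (1)·h_3 from ab + ac + c^2 → ac + bc + c^2 + c
  leading term ac: no divisor's leading term divides it; move ac to the remainder.
  leading term bc: no divisor's leading term divides it; move bc to the remainder.
  leading term c^2: no divisor's leading term divides it; move c^2 to the remainder.
  leading term c: no divisor's leading term divides it; move c to the remainder.
  remainder ac + bc + c^2 + c ≠ 0; add h_4 = ac + bc + c^2 + c to the basis.

The other S-polynomials (S(f_2,h_3), S(f_1,h_4), S(f_2,h_4), S(h_3,h_4)) all reduce to 0 modulo the current basis, so we have a Gröbner basis.
Inter-reduce: drop elements whose leading term is divisible by another's, tail-reduce, and make monic.
Reduced Gröbner basis: {ab + bc + c, b^2 + b + c, ac + bc + c^2 + c}.
Label its elements g_1 = ab + bc + c, g_2 = b^2 + b + c, g_3 = ac + bc + c^2 + c.

Reduce p = ac^2 + bc^2 + c^3 + b^2 + ac + a modulo G:
  leading term ac^2: subtract (c)·g_3 from ac^2 + bc^2 + c^3 + b^2 + ac + a → b^2 + ac + c^2 + a
  leading term b^2: subtract (1)·g_2 from b^2 + ac + c^2 + a → ac + c^2 + a + b + c
  leading term ac: subtract (1)·g_3 from ac + c^2 + a + b + c → bc + a + b
  leading term bc: no divisor's leading term divides it; move bc to the remainder.
  leading term a: no divisor's leading term divides it; move a to the remainder.
  leading term b: no divisor's leading term divides it; move b to the remainder.
  normal form = bc + a + b.
The normal form is nonzero, so p ∉ I. Since p minus its normal form lies in I, I + (p) = I + (r) where r = bc + a + b; decide whether this ideal is the whole ring.
Run Buchberger on G together with r (pairs among the g_i already reduce to 0 since G is a Gröbner basis):
g_1 = ab + bc + c, LT = ab.
g_2 = b^2 + b + c, LT = b^2.
g_3 = ac + bc + c^2 + c, LT = ac.
r = bc + a + b, LT = bc.

S(g_1,r): lcm = abc. S = bc^2 + a^2 + ab + c^2.
  leading term bc^2: subtract (c)·r from bc^2 + a^2 + ab + c^2 → a^2 + ab + ac + bc + c^2
  leading term a^2: no divisor's leading term divides it; move a^2 to the remainder.
  leading term ab: subtract (1)·g_1 from ab + ac + bc + c^2 → ac + c^2 + c
  leading term ac: subtract (1)·g_3 from ac + c^2 + c → bc
  leading term bc: subtract (1)·r from bc → a + b
  leading term a: no divisor's leading term divides it; move a to the remainder.
  leading term b: no divisor's leading term divides it; move b to the remainder.
  remainder a^2 + a + b ≠ 0; add m_5 = a^2 + a + b to the basis.

S(g_2,r): lcm = b^2c. S = ab + b^2 + bc + c^2.
  leading term ab: subtract (1)·g_1 from ab + b^2 + bc + c^2 → b^2 + c^2 + c
  leading term b^2: subtract (1)·g_2 from b^2 + c^2 + c → c^2 + b
  leading term c^2: no divisor's leading term divides it; move c^2 to the remainder.
  leading term b: no divisor's leading term divides it; move b to the remainder.
  remainder c^2 + b ≠ 0; add m_6 = c^2 + b to the basis.

The other S-polynomials (S(g_1,g_2), S(g_1,g_3), S(g_2,g_3), S(g_3,r), S(g_1,m_5), S(g_2,m_5), S(g_3,m_5), S(r,m_5), S(g_1,m_6), S(g_2,m_6), S(g_3,m_6), S(r,m_6), S(m_5,m_6)) all reduce to 0 modulo the current basis, so we have a Gröbner basis.
Inter-reduce: drop elements whose leading term is divisible by another's, tail-reduce, and make monic.
Reduced Gröbner basis: {a^2 + a + b, ab + a + b + c, b^2 + b + c, ac + a + c, bc + a + b, c^2 + b}.
The reduced Gröbner basis of I + (p) is {a^2 + a + b, ab + a + b + c, b^2 + b + c, ac + a + c, bc + a + b, c^2 + b} ≠ {1}, a proper ideal, so the enlarged system stays consistent: p is independent of I, with normal form bc + a + b.

The remainder on division by a Gröbner basis is unique — it is the normal form.

ac^2 + bc^2 + c^3 + b^2 + ac + a is independent of I; its normal form modulo I is bc + a + b.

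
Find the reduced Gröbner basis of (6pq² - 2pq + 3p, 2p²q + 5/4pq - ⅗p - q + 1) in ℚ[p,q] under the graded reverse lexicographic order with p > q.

G = {pq² - ⅓pq + ½p, q³ - 4/3q² + ⅚q - ½, p² + ⅗pq + q² + 17/40p - 4/3q + ⅓}

f_1 = 6pq² - 2pq + 3p, LT = pq².
f_2 = 2p²q + 5/4pq - ⅗p - q + 1, LT = p²q.

S(f_1,f_2): lcm = p²q². S = -⅓p²q - ⅝pq² + ½p² + 3/10pq + ½q² - ½q.
  leading term p²q: subtract (-⅙)·f_2 from -⅓p²q - ⅝pq² + ½p² + 3/10pq + ½q² - ½q → -⅝pq² + ½p² + 61/120pq + ½q² - 1/10p - ⅔q + ⅙
  leading term pq²: subtract (-5/48)·f_1 from -⅝pq² + ½p² + 61/120pq + ½q² - 1/10p - ⅔q + ⅙ → ½p² + 3/10pq + ½q² + 17/80p - ⅔q + ⅙
  leading term p²: no divisor's leading term divides it; move ½p² to the remainder.
  leading term pq: no divisor's leading term divides it; move 3/10pq to the remainder.
  leading term q²: no divisor's leading term divides it; move ½q² to the remainder.
  leading term p: no divisor's leading term divides it; move 17/80p to the remainder.
  leading term q: no divisor's leading term divides it; move -⅔q to the remainder.
  leading term 1: no divisor's leading term divides it; move ⅙ to the remainder.
  remainder ½p² + 3/10pq + ½q² + 17/80p - ⅔q + ⅙ ≠ 0; add g_3 = ½p² + 3/10pq + ½q² + 17/80p - ⅔q + ⅙ to the basis.

S(f_1,g_3): lcm = p²q². S = -⅗pq³ - q⁴ - ⅓p²q - 17/40pq² + 4/3q³ + ½p² - ⅓q².
  leading term pq³: subtract (-1/10q)·f_1 from -⅗pq³ - q⁴ - ⅓p²q - 17/40pq² + 4/3q³ + ½p² - ⅓q² → -q⁴ - ⅓p²q - ⅝pq² + 4/3q³ + ½p² + 3/10pq - ⅓q²
  leading term q⁴: no divisor's leading term divides it; move -q⁴ to the remainder.
  leading term p²q: subtract (-⅙)·f_2 from -⅓p²q - ⅝pq² + 4/3q³ + ½p² + 3/10pq - ⅓q² → -⅝pq² + 4/3q³ + ½p² + 61/120pq - ⅓q² - 1/10p - ⅙q + ⅙
  leading term pq²: subtract (-5/48)·f_1 from -⅝pq² + 4/3q³ + ½p² + 61/120pq - ⅓q² - 1/10p - ⅙q + ⅙ → 4/3q³ + ½p² + 3/10pq - ⅓q² + 17/80p - ⅙q + ⅙
  leading term q³: no divisor's leading term divides it; move 4/3q³ to the remainder.
  leading term p²: subtract (1)·g_3 from ½p² + 3/10pq - ⅓q² + 17/80p - ⅙q + ⅙ → -⅚q² + ½q
  leading term q²: no divisor's leading term divides it; move -⅚q² to the remainder.
  leading term q: no divisor's leading term divides it; move ½q to the remainder.
  remainder -q⁴ + 4/3q³ - ⅚q² + ½q ≠ 0; add g_4 = -q⁴ + 4/3q³ - ⅚q² + ½q to the basis.

S(f_2,g_3): lcm = p²q. S = -⅗pq² - q³ + ⅕pq + 4/3q² - 3/10p - ⅚q + ½.
  leading term pq²: subtract (-1/10)·f_1 from -⅗pq² - q³ + ⅕pq + 4/3q² - 3/10p - ⅚q + ½ → -q³ + 4/3q² - ⅚q + ½
  leading term q³: no divisor's leading term divides it; move -q³ to the remainder.
  leading term q²: no divisor's leading term divides it; move 4/3q² to the remainder.
  leading term q: no divisor's leading term divides it; move -⅚q to the remainder.
  leading term 1: no divisor's leading term divides it; move ½ to the remainder.
  remainder -q³ + 4/3q² - ⅚q + ½ ≠ 0; add g_5 = -q³ + 4/3q² - ⅚q + ½ to the basis.

S(f_1,g_4): lcm = pq⁴. S = pq³ - ⅓pq² + ½pq.
  leading term pq³: subtract (⅙q)·f_1 from pq³ - ⅓pq² + ½pq → 0
  remainder 0.

S(f_2,g_4): lcm = p²q⁴. S = 4/3p²q³ + ⅝pq⁴ - ⅚p²q² - 3/10pq³ - ½q⁴ + ½p²q + ½q³.
  leading term p²q³: subtract (2/9pq)·f_1 from 4/3p²q³ + ⅝pq⁴ - ⅚p²q² - 3/10pq³ - ½q⁴ + ½p²q + ½q³ → ⅝pq⁴ - 7/18p²q² - 3/10pq³ - ½q⁴ - ⅙p²q + ½q³
  leading term pq⁴: subtract (5/48q²)·f_1 from ⅝pq⁴ - 7/18p²q² - 3/10pq³ - ½q⁴ - ⅙p²q + ½q³ → -7/18p²q² - 11/120pq³ - ½q⁴ - ⅙p²q - 5/16pq² + ½q³
  leading term p²q²: subtract (-7/108p)·f_1 from -7/18p²q² - 11/120pq³ - ½q⁴ - ⅙p²q - 5/16pq² + ½q³ → -11/120pq³ - ½q⁴ - 8/27p²q - 5/16pq² + ½q³ + 7/36p²
  leading term pq³: subtract (-11/720q)·f_1 from -11/120pq³ - ½q⁴ - 8/27p²q - 5/16pq² + ½q³ + 7/36p² → -½q⁴ - 8/27p²q - 247/720pq² + ½q³ + 7/36p² + 11/240pq
  leading term q⁴: subtract (½)·g_4 from -½q⁴ - 8/27p²q - 247/720pq² + ½q³ + 7/36p² + 11/240pq → -8/27p²q - 247/720pq² - ⅙q³ + 7/36p² + 11/240pq + 5/12q² - ¼q
  leading term p²q: subtract (-4/27)·f_2 from -8/27p²q - 247/720pq² - ⅙q³ + 7/36p² + 11/240pq + 5/12q² - ¼q → -247/720pq² - ⅙q³ + 7/36p² + 499/2160pq + 5/12q² - 4/45p - 43/108q + 4/27
  leading term pq²: subtract (-247/4320)·f_1 from -247/720pq² - ⅙q³ + 7/36p² + 499/2160pq + 5/12q² - 4/45p - 43/108q + 4/27 → -⅙q³ + 7/36p² + 7/60pq + 5/12q² + 119/1440p - 43/108q + 4/27
  leading term q³: subtract (⅙)·g_5 from -⅙q³ + 7/36p² + 7/60pq + 5/12q² + 119/1440p - 43/108q + 4/27 → 7/36p² + 7/60pq + 7/36q² + 119/1440p - 7/27q + 7/108
  leading term p²: subtract (7/18)·g_3 from 7/36p² + 7/60pq + 7/36q² + 119/1440p - 7/27q + 7/108 → 0
  remainder 0.

S(g_3,g_4): leading monomials are coprime, so the S-polynomial reduces to 0 (Buchberger's first criterion).
S(f_1,g_5): lcm = pq³. S = pq² - ⅓pq + ½p.
  leading term pq²: subtract (⅙)·f_1 from pq² - ⅓pq + ½p → 0
  remainder 0.

S(f_2,g_5): lcm = p²q³. S = 4/3p²q² + ⅝pq³ - ⅚p²q - 3/10pq² - ½q³ + ½p² + ½q².
  leading term p²q²: subtract (2/9p)·f_1 from 4/3p²q² + ⅝pq³ - ⅚p²q - 3/10pq² - ½q³ + ½p² + ½q² → ⅝pq³ - 7/18p²q - 3/10pq² - ½q³ - ⅙p² + ½q²
  leading term pq³: subtract (5/48q)·f_1 from ⅝pq³ - 7/18p²q - 3/10pq² - ½q³ - ⅙p² + ½q² → -7/18p²q - 11/120pq² - ½q³ - ⅙p² - 5/16pq + ½q²
  leading term p²q: subtract (-7/36)·f_2 from -7/18p²q - 11/120pq² - ½q³ - ⅙p² - 5/16pq + ½q² → -11/120pq² - ½q³ - ⅙p² - 5/72pq + ½q² - 7/60p - 7/36q + 7/36
  leading term pq²: subtract (-11/720)·f_1 from -11/120pq² - ½q³ - ⅙p² - 5/72pq + ½q² - 7/60p - 7/36q + 7/36 → -½q³ - ⅙p² - 1/10pq + ½q² - 17/240p - 7/36q + 7/36
  leading term q³: subtract (½)·g_5 from -½q³ - ⅙p² - 1/10pq + ½q² - 17/240p - 7/36q + 7/36 → -⅙p² - 1/10pq - ⅙q² - 17/240p + 2/9q - 1/18
  leading term p²: subtract (-⅓)·g_3 from -⅙p² - 1/10pq - ⅙q² - 17/240p + 2/9q - 1/18 → 0
  remainder 0.

S(g_3,g_5): leading monomials are coprime, so the S-polynomial reduces to 0 (Buchberger's first criterion).
S(g_4,g_5): lcm = q⁴. S = 0.
  remainder 0.

Every S-polynomial of the final basis reduces to 0, so we have a Gröbner basis.
Inter-reduce: drop elements whose leading term is divisible by another's, tail-reduce, and make monic.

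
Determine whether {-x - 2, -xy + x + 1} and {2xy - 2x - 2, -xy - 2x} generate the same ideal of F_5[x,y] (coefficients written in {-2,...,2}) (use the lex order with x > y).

Yes, the ideals are equal.

Since reduced Gröbner bases are canonical representatives of ideals under a given ordering, it suffices to compute and compare them.
Buchberger on the first generating set:
f_1 = -x - 2, LT = x.
f_2 = -xy + x + 1, LT = xy.

S(f_1,f_2): lcm = xy. S = x + 2y + 1.
  reduce S modulo (f_1, f_2):
  remainder 2y - 1 ≠ 0; add g_3 = 2y - 1 to the basis.

The other S-polynomials (S(f_1,g_3), S(f_2,g_3)) all reduce to 0 modulo the current basis, so we have a Gröbner basis.
Inter-reduce: drop elements whose leading term is divisible by another's, tail-reduce, and make monic.
Reduced Gröbner basis: {x + 2, y + 2}.

Buchberger on the second generating set:
h_1 = 2xy - 2x - 2, LT = xy.
h_2 = -xy - 2x, LT = xy.

S(h_1,h_2): lcm = xy. S = 2x - 1.
  reduce S modulo (h_1, h_2):
  remainder 2x - 1 ≠ 0; add k_3 = 2x - 1 to the basis.

S(h_1,k_3): lcm = xy. S = -x - 2y - 1.
  reduce S modulo (h_1, h_2, k_3):
  remainder -2y + 1 ≠ 0; add k_4 = -2y + 1 to the basis.

The other S-polynomials (S(h_2,k_3), S(h_1,k_4), S(h_2,k_4), S(k_3,k_4)) all reduce to 0 modulo the current basis, so we have a Gröbner basis.
Inter-reduce: drop elements whose leading term is divisible by another's, tail-reduce, and make monic.
Reduced Gröbner basis: {x + 2, y + 2}.

Same reduced basis, so the two generating sets span the same ideal.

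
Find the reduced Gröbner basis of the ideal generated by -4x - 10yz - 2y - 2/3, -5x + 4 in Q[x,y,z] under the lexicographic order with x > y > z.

f_1 = -4x - 10yz - 2y - 2/3, LT = x.
f_2 = -5x + 4, LT = x.

S(f_1,f_2): lcm = x. S = 5/2yz + 1/2y + 29/30.
  leading term yz: no divisor's leading term divides it; move 5/2yz to the remainder.
  leading term y: no divisor's leading term divides it; move 1/2y to the remainder.
  leading term 1: no divisor's leading term divides it; move 29/30 to the remainder.
  remainder 5/2yz + 1/2y + 29/30 ≠ 0; add g_3 = 5/2yz + 1/2y + 29/30 to the basis.

The other S-polynomials (S(f_1,g_3), S(f_2,g_3)) all reduce to 0 modulo the current basis, so we have a Gröbner basis.
Inter-reduce: drop elements whose leading term is divisible by another's, tail-reduce, and make monic.

G = {x - 4/5, yz + 1/5y + 29/75}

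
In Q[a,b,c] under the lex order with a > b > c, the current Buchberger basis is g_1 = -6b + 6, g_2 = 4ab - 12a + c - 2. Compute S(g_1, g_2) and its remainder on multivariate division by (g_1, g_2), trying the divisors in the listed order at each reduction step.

S(g_1, g_2) = 2a - 1/4c + 1/2; remainder on division = 2a - 1/4c + 1/2.

lcm(LM(g_1), LM(g_2)) = ab.
S = (lcm/LT(g_1))·g_1 − (lcm/LT(g_2))·g_2 = 2a - 1/4c + 1/2.
Reduce S modulo (g_1, g_2) in that order:
  leading term a: no divisor's leading term divides it; move 2a to the remainder.
  leading term c: no divisor's leading term divides it; move -1/4c to the remainder.
  leading term 1: no divisor's leading term divides it; move 1/2 to the remainder.
The remainder 2a - 1/4c + 1/2 is nonzero, so it would be added as the next basis element.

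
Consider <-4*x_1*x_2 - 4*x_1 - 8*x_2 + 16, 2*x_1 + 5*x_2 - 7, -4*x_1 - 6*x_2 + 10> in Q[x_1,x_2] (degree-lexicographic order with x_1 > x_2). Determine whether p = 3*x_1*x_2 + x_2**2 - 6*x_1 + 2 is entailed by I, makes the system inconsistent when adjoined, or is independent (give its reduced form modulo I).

3*x_1*x_2 + x_2**2 - 6*x_1 + 2 lies in I (it reduces to 0).

First compute the reduced Gröbner basis of I by Buchberger's algorithm.
f_1 = -4*x_1*x_2 - 4*x_1 - 8*x_2 + 16, LT = x_1*x_2.
f_2 = 2*x_1 + 5*x_2 - 7, LT = x_1.
f_3 = -4*x_1 - 6*x_2 + 10, LT = x_1.

S(f_1,f_2): lcm = x_1*x_2. S = -5/2*x_2**2 + x_1 + 11/2*x_2 - 4.
  reduce S modulo (f_1, f_2, f_3):
  remainder -5/2*x_2**2 + 3*x_2 - 1/2 ≠ 0; add h_4 = -5/2*x_2**2 + 3*x_2 - 1/2 to the basis.

S(f_1,f_3): lcm = x_1*x_2. S = -3/2*x_2**2 + x_1 + 9/2*x_2 - 4.
  reduce S modulo (f_1, f_2, f_3, h_4):
  remainder 1/5*x_2 - 1/5 ≠ 0; add h_5 = 1/5*x_2 - 1/5 to the basis.

The other S-polynomials (S(f_2,f_3), S(f_1,h_4), S(f_2,h_4), S(f_3,h_4), S(f_1,h_5), S(f_2,h_5), S(f_3,h_5), S(h_4,h_5)) all reduce to 0 modulo the current basis, so we have a Gröbner basis.
Inter-reduce: drop elements whose leading term is divisible by another's, tail-reduce, and make monic.
Reduced Gröbner basis: {x_1 - 1, x_2 - 1}.
Label its elements g_1 = x_1 - 1, g_2 = x_2 - 1.

Reduce p = 3*x_1*x_2 + x_2**2 - 6*x_1 + 2 modulo G:
  leading term x_1*x_2: subtract (3*x_2)·g_1 from 3*x_1*x_2 + x_2**2 - 6*x_1 + 2 → x_2**2 - 6*x_1 + 3*x_2 + 2
  leading term x_2**2: subtract (x_2)·g_2 from x_2**2 - 6*x_1 + 3*x_2 + 2 → -6*x_1 + 4*x_2 + 2
  leading term x_1: subtract (-6)·g_1 from -6*x_1 + 4*x_2 + 2 → 4*x_2 - 4
  leading term x_2: subtract (4)·g_2 from 4*x_2 - 4 → 0
  normal form = 0.
Since the normal form is 0, p ∈ I.

Ideal membership is decidable via reduction modulo a Gröbner basis.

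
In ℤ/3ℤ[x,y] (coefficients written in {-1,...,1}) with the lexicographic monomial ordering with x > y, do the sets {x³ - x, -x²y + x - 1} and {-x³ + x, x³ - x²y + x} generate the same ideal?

No, the ideals differ.

Two ideals are equal iff their reduced Gröbner bases coincide (the reduced basis is unique for a fixed ordering).
Buchberger on the first generating set:
f_1 = x³ - x, LT = x³.
f_2 = -x²y + x - 1, LT = x²y.

S(f_1,f_2): lcm = x³y. S = x² - xy - x.
  reduce S modulo (f_1, f_2):
  remainder x² - xy - x ≠ 0; add g_3 = x² - xy - x to the basis.

S(f_1,g_3): lcm = x³. S = x²y + x² - x.
  reduce S modulo (f_1, f_2, g_3):
  remainder xy + x - 1 ≠ 0; add g_4 = xy + x - 1 to the basis.

S(f_2,g_3): lcm = x²y. S = xy² + xy - x + 1.
  reduce S modulo (f_1, f_2, g_3, g_4):
  remainder -x + y + 1 ≠ 0; add g_5 = -x + y + 1 to the basis.

S(g_4,g_5): lcm = xy. S = x + y² + y - 1.
  reduce S modulo (f_1, f_2, g_3, g_4, g_5):
  remainder y² - y ≠ 0; add g_6 = y² - y to the basis.

The other S-polynomials (S(f_1,g_4), S(f_2,g_4), S(g_3,g_4), S(f_1,g_5), S(f_2,g_5), S(g_3,g_5), S(f_1,g_6), S(f_2,g_6), S(g_3,g_6), S(g_4,g_6), S(g_5,g_6)) all reduce to 0 modulo the current basis, so we have a Gröbner basis.
Inter-reduce: drop elements whose leading term is divisible by another's, tail-reduce, and make monic.
Reduced Gröbner basis: {x - y - 1, y² - y}.

Buchberger on the second generating set:
h_1 = -x³ + x, LT = x³.
h_2 = x³ - x²y + x, LT = x³.

S(h_1,h_2): lcm = x³. S = x²y + x.
  reduce S modulo (h_1, h_2):
  remainder x²y + x ≠ 0; add k_3 = x²y + x to the basis.

S(h_1,k_3): lcm = x³y. S = -x² - xy.
  reduce S modulo (h_1, h_2, k_3):
  remainder -x² - xy ≠ 0; add k_4 = -x² - xy to the basis.

S(k_3,k_4): lcm = x²y. S = -xy² + x.
  reduce S modulo (h_1, h_2, k_3, k_4):
  remainder -xy² + x ≠ 0; add k_5 = -xy² + x to the basis.

The other S-polynomials (S(h_2,k_3), S(h_1,k_4), S(h_2,k_4), S(h_1,k_5), S(h_2,k_5), S(k_3,k_5), S(k_4,k_5)) all reduce to 0 modulo the current basis, so we have a Gröbner basis.
Inter-reduce: drop elements whose leading term is divisible by another's, tail-reduce, and make monic.
Reduced Gröbner basis: {x² + xy, xy² - x}.

The bases are distinct; the ideals are different.
The choice of monomial ordering does not affect the verdict — as long as both bases are computed under the same ordering, their equality decides ideal equality.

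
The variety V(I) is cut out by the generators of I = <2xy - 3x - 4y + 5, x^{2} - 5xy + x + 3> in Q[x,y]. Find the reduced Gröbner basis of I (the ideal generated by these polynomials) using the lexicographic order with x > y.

G = {x - 20y^{2} + 43y - 24, y^{3} - \tfrac{73}{20}y^{2} + \tfrac{173}{40}y - \tfrac{67}{40}}

f_1 = 2xy - 3x - 4y + 5, LT = xy.
f_2 = x^{2} - 5xy + x + 3, LT = x^{2}.

S(f_1,f_2): lcm = x^{2}y. S = -\tfrac{3}{2}x^{2} + 5xy^{2} - 3xy + \tfrac{5}{2}x - 3y.
  leading term x^{2}: subtract (-\tfrac{3}{2})·f_2 from -\tfrac{3}{2}x^{2} + 5xy^{2} - 3xy + \tfrac{5}{2}x - 3y → 5xy^{2} - \tfrac{21}{2}xy + 4x - 3y + \tfrac{9}{2}
  leading term xy^{2}: subtract (\tfrac{5}{2}y)·f_1 from 5xy^{2} - \tfrac{21}{2}xy + 4x - 3y + \tfrac{9}{2} → -3xy + 4x + 10y^{2} - \tfrac{31}{2}y + \tfrac{9}{2}
  leading term xy: subtract (-\tfrac{3}{2})·f_1 from -3xy + 4x + 10y^{2} - \tfrac{31}{2}y + \tfrac{9}{2} → -\tfrac{1}{2}x + 10y^{2} - \tfrac{43}{2}y + 12
  leading term x: no divisor's leading term divides it; move -\tfrac{1}{2}x to the remainder.
  leading term y^{2}: no divisor's leading term divides it; move 10y^{2} to the remainder.
  leading term y: no divisor's leading term divides it; move -\tfrac{43}{2}y to the remainder.
  leading term 1: no divisor's leading term divides it; move 12 to the remainder.
  remainder -\tfrac{1}{2}x + 10y^{2} - \tfrac{43}{2}y + 12 ≠ 0; add g_3 = -\tfrac{1}{2}x + 10y^{2} - \tfrac{43}{2}y + 12 to the basis.

S(f_1,g_3): lcm = xy. S = -\tfrac{3}{2}x + 20y^{3} - 43y^{2} + 22y + \tfrac{5}{2}.
  leading term x: subtract (3)·g_3 from -\tfrac{3}{2}x + 20y^{3} - 43y^{2} + 22y + \tfrac{5}{2} → 20y^{3} - 73y^{2} + \tfrac{173}{2}y - \tfrac{67}{2}
  leading term y^{3}: no divisor's leading term divides it; move 20y^{3} to the remainder.
  leading term y^{2}: no divisor's leading term divides it; move -73y^{2} to the remainder.
  leading term y: no divisor's leading term divides it; move \tfrac{173}{2}y to the remainder.
  leading term 1: no divisor's leading term divides it; move -\tfrac{67}{2} to the remainder.
  remainder 20y^{3} - 73y^{2} + \tfrac{173}{2}y - \tfrac{67}{2} ≠ 0; add g_4 = 20y^{3} - 73y^{2} + \tfrac{173}{2}y - \tfrac{67}{2} to the basis.

The other S-polynomials (S(f_2,g_3), S(f_1,g_4), S(f_2,g_4), S(g_3,g_4)) all reduce to 0 modulo the current basis, so we have a Gröbner basis.
Inter-reduce: drop elements whose leading term is divisible by another's, tail-reduce, and make monic.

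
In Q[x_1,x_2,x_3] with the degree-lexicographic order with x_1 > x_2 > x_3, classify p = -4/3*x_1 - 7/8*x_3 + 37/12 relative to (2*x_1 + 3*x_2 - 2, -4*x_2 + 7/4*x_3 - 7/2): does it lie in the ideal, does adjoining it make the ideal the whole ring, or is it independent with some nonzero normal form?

-4/3*x_1 - 7/8*x_3 + 37/12 lies in I (it reduces to 0).

First compute the reduced Gröbner basis of I by Buchberger's algorithm.
f_1 = 2*x_1 + 3*x_2 - 2, LT = x_1.
f_2 = -4*x_2 + 7/4*x_3 - 7/2, LT = x_2.

S(f_1,f_2): leading monomials are coprime, so the S-polynomial reduces to 0 (Buchberger's first criterion).
Every S-polynomial of the final basis reduces to 0, so we have a Gröbner basis.
Inter-reduce: drop elements whose leading term is divisible by another's, tail-reduce, and make monic.
Reduced Gröbner basis: {x_1 + 21/32*x_3 - 37/16, x_2 - 7/16*x_3 + 7/8}.
Label its elements g_1 = x_1 + 21/32*x_3 - 37/16, g_2 = x_2 - 7/16*x_3 + 7/8.

Reduce p = -4/3*x_1 - 7/8*x_3 + 37/12 modulo G:
  leading term x_1: subtract (-4/3)·g_1 from -4/3*x_1 - 7/8*x_3 + 37/12 → 0
  normal form = 0.
Since the normal form is 0, p ∈ I.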